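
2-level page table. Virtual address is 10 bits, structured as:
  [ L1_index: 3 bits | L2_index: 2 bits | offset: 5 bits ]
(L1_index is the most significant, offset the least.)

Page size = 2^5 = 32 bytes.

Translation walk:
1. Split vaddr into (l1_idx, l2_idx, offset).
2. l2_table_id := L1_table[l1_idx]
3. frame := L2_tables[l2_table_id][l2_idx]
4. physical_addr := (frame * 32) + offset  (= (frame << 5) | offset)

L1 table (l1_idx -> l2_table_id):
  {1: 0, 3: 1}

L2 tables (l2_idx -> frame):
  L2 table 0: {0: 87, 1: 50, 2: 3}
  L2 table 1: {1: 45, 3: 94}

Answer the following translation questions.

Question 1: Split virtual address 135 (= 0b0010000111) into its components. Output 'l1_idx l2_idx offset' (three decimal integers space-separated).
vaddr = 135 = 0b0010000111
  top 3 bits -> l1_idx = 1
  next 2 bits -> l2_idx = 0
  bottom 5 bits -> offset = 7

Answer: 1 0 7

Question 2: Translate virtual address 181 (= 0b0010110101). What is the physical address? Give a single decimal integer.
Answer: 1621

Derivation:
vaddr = 181 = 0b0010110101
Split: l1_idx=1, l2_idx=1, offset=21
L1[1] = 0
L2[0][1] = 50
paddr = 50 * 32 + 21 = 1621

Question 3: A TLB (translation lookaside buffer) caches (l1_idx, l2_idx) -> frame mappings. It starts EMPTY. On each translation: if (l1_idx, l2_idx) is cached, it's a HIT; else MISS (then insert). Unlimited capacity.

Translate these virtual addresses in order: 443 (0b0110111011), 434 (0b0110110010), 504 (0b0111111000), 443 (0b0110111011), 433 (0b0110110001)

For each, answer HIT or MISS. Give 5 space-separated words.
vaddr=443: (3,1) not in TLB -> MISS, insert
vaddr=434: (3,1) in TLB -> HIT
vaddr=504: (3,3) not in TLB -> MISS, insert
vaddr=443: (3,1) in TLB -> HIT
vaddr=433: (3,1) in TLB -> HIT

Answer: MISS HIT MISS HIT HIT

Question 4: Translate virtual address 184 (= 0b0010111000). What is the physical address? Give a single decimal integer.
vaddr = 184 = 0b0010111000
Split: l1_idx=1, l2_idx=1, offset=24
L1[1] = 0
L2[0][1] = 50
paddr = 50 * 32 + 24 = 1624

Answer: 1624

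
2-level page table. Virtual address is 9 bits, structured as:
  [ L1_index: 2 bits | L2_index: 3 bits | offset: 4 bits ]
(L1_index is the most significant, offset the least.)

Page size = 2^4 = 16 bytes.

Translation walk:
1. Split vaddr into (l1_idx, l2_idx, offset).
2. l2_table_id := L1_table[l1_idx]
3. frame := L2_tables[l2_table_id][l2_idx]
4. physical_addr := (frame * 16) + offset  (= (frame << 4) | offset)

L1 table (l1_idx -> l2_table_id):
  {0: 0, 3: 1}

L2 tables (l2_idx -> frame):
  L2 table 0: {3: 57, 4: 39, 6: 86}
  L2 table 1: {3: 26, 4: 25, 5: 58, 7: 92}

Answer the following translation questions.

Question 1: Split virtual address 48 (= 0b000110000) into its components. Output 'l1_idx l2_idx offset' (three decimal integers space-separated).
vaddr = 48 = 0b000110000
  top 2 bits -> l1_idx = 0
  next 3 bits -> l2_idx = 3
  bottom 4 bits -> offset = 0

Answer: 0 3 0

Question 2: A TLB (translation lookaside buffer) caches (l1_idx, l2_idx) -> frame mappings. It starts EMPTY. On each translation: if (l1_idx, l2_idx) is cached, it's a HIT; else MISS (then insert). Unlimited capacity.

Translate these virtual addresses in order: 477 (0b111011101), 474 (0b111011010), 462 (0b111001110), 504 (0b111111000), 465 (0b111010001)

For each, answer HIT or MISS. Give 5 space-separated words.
Answer: MISS HIT MISS MISS HIT

Derivation:
vaddr=477: (3,5) not in TLB -> MISS, insert
vaddr=474: (3,5) in TLB -> HIT
vaddr=462: (3,4) not in TLB -> MISS, insert
vaddr=504: (3,7) not in TLB -> MISS, insert
vaddr=465: (3,5) in TLB -> HIT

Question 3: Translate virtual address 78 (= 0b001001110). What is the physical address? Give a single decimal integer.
Answer: 638

Derivation:
vaddr = 78 = 0b001001110
Split: l1_idx=0, l2_idx=4, offset=14
L1[0] = 0
L2[0][4] = 39
paddr = 39 * 16 + 14 = 638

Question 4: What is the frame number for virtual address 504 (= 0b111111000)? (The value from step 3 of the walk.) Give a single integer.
Answer: 92

Derivation:
vaddr = 504: l1_idx=3, l2_idx=7
L1[3] = 1; L2[1][7] = 92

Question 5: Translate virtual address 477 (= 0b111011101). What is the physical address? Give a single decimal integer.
Answer: 941

Derivation:
vaddr = 477 = 0b111011101
Split: l1_idx=3, l2_idx=5, offset=13
L1[3] = 1
L2[1][5] = 58
paddr = 58 * 16 + 13 = 941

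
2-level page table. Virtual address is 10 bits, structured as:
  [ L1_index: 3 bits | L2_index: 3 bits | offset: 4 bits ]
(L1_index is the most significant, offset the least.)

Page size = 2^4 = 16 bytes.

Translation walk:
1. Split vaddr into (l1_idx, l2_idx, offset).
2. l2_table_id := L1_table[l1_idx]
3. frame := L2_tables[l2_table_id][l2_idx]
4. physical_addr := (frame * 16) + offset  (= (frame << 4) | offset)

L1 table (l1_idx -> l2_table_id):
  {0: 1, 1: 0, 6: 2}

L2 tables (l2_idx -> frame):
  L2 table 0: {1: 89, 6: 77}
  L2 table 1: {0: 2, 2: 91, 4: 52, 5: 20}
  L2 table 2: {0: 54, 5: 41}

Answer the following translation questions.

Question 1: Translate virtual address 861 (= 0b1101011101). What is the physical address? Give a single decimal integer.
Answer: 669

Derivation:
vaddr = 861 = 0b1101011101
Split: l1_idx=6, l2_idx=5, offset=13
L1[6] = 2
L2[2][5] = 41
paddr = 41 * 16 + 13 = 669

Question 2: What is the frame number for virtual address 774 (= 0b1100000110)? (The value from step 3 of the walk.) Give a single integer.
Answer: 54

Derivation:
vaddr = 774: l1_idx=6, l2_idx=0
L1[6] = 2; L2[2][0] = 54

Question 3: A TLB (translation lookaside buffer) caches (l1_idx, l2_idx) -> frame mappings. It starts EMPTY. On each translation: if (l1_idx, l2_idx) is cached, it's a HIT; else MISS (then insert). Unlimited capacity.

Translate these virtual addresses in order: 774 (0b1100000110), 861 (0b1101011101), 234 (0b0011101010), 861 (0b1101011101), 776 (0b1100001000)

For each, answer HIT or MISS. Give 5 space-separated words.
Answer: MISS MISS MISS HIT HIT

Derivation:
vaddr=774: (6,0) not in TLB -> MISS, insert
vaddr=861: (6,5) not in TLB -> MISS, insert
vaddr=234: (1,6) not in TLB -> MISS, insert
vaddr=861: (6,5) in TLB -> HIT
vaddr=776: (6,0) in TLB -> HIT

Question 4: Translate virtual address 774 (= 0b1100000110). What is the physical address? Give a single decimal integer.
Answer: 870

Derivation:
vaddr = 774 = 0b1100000110
Split: l1_idx=6, l2_idx=0, offset=6
L1[6] = 2
L2[2][0] = 54
paddr = 54 * 16 + 6 = 870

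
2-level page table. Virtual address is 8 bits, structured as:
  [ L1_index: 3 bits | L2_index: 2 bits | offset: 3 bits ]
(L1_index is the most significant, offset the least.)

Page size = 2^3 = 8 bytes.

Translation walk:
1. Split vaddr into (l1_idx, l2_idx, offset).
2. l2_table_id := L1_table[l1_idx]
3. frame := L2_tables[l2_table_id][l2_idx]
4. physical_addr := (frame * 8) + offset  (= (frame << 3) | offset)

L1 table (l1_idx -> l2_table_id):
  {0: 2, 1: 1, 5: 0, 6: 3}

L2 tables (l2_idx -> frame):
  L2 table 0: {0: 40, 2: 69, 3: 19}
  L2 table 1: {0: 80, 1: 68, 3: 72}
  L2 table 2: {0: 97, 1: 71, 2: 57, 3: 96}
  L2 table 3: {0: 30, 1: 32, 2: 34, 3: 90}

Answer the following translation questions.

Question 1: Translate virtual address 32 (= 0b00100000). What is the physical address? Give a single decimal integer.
Answer: 640

Derivation:
vaddr = 32 = 0b00100000
Split: l1_idx=1, l2_idx=0, offset=0
L1[1] = 1
L2[1][0] = 80
paddr = 80 * 8 + 0 = 640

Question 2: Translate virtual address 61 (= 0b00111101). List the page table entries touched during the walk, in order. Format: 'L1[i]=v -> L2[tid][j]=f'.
vaddr = 61 = 0b00111101
Split: l1_idx=1, l2_idx=3, offset=5

Answer: L1[1]=1 -> L2[1][3]=72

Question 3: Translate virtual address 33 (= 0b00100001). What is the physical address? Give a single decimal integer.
Answer: 641

Derivation:
vaddr = 33 = 0b00100001
Split: l1_idx=1, l2_idx=0, offset=1
L1[1] = 1
L2[1][0] = 80
paddr = 80 * 8 + 1 = 641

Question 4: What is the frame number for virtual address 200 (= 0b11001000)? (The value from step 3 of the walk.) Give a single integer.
vaddr = 200: l1_idx=6, l2_idx=1
L1[6] = 3; L2[3][1] = 32

Answer: 32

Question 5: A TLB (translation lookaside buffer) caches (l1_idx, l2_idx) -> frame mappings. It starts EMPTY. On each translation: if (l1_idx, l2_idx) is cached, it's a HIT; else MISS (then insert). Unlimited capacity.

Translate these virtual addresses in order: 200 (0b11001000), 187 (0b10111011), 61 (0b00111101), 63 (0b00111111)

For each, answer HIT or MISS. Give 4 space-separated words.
Answer: MISS MISS MISS HIT

Derivation:
vaddr=200: (6,1) not in TLB -> MISS, insert
vaddr=187: (5,3) not in TLB -> MISS, insert
vaddr=61: (1,3) not in TLB -> MISS, insert
vaddr=63: (1,3) in TLB -> HIT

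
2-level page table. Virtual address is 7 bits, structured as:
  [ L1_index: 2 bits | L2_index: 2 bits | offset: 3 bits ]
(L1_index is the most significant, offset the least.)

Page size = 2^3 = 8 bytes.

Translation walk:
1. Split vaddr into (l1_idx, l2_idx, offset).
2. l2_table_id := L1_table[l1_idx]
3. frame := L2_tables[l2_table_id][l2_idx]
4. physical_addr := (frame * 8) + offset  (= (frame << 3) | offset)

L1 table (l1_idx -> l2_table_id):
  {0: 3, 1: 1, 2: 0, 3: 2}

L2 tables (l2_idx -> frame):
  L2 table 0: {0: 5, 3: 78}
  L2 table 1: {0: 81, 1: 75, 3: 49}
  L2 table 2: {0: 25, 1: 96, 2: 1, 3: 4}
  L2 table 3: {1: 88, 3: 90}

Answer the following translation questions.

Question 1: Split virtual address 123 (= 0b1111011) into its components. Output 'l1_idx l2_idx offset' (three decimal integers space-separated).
vaddr = 123 = 0b1111011
  top 2 bits -> l1_idx = 3
  next 2 bits -> l2_idx = 3
  bottom 3 bits -> offset = 3

Answer: 3 3 3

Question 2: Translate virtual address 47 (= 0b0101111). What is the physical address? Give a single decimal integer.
vaddr = 47 = 0b0101111
Split: l1_idx=1, l2_idx=1, offset=7
L1[1] = 1
L2[1][1] = 75
paddr = 75 * 8 + 7 = 607

Answer: 607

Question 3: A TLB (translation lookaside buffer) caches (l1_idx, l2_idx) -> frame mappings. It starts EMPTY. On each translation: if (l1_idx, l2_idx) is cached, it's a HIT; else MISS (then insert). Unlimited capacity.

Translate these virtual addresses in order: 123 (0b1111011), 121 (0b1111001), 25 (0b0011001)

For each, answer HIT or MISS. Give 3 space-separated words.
vaddr=123: (3,3) not in TLB -> MISS, insert
vaddr=121: (3,3) in TLB -> HIT
vaddr=25: (0,3) not in TLB -> MISS, insert

Answer: MISS HIT MISS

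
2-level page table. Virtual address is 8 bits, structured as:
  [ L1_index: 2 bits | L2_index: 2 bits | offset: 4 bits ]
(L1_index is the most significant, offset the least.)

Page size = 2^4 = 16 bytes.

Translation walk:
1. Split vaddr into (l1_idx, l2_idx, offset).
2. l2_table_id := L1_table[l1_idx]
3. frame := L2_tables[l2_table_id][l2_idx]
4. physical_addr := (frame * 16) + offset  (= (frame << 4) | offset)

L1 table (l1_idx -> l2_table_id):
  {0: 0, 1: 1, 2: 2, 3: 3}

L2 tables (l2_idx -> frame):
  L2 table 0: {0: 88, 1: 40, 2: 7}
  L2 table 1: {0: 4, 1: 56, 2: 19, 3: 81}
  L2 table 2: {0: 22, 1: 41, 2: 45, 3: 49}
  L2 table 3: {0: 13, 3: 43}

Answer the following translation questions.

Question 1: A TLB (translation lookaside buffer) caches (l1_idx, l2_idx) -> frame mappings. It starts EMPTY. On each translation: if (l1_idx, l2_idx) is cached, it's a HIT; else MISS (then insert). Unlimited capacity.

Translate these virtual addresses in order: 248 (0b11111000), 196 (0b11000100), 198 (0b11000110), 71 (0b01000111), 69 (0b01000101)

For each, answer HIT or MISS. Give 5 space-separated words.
vaddr=248: (3,3) not in TLB -> MISS, insert
vaddr=196: (3,0) not in TLB -> MISS, insert
vaddr=198: (3,0) in TLB -> HIT
vaddr=71: (1,0) not in TLB -> MISS, insert
vaddr=69: (1,0) in TLB -> HIT

Answer: MISS MISS HIT MISS HIT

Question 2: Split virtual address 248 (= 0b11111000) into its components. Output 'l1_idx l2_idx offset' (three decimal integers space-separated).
Answer: 3 3 8

Derivation:
vaddr = 248 = 0b11111000
  top 2 bits -> l1_idx = 3
  next 2 bits -> l2_idx = 3
  bottom 4 bits -> offset = 8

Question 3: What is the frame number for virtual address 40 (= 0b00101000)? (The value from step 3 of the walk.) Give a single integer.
Answer: 7

Derivation:
vaddr = 40: l1_idx=0, l2_idx=2
L1[0] = 0; L2[0][2] = 7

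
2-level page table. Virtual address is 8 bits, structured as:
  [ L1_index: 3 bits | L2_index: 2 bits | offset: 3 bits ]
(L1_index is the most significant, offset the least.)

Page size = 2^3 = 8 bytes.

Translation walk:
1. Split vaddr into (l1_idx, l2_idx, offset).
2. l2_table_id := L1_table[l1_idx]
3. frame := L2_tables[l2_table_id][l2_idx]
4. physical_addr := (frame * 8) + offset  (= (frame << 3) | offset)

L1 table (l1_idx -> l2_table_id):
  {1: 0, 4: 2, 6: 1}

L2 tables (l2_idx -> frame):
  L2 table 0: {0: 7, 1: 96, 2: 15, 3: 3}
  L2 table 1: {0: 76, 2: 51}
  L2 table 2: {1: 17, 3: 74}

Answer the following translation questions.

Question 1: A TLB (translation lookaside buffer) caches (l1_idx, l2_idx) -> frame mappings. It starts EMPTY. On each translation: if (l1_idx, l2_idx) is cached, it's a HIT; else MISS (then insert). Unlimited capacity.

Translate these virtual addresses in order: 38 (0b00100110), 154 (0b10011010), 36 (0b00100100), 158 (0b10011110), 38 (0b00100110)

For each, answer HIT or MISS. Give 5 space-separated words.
vaddr=38: (1,0) not in TLB -> MISS, insert
vaddr=154: (4,3) not in TLB -> MISS, insert
vaddr=36: (1,0) in TLB -> HIT
vaddr=158: (4,3) in TLB -> HIT
vaddr=38: (1,0) in TLB -> HIT

Answer: MISS MISS HIT HIT HIT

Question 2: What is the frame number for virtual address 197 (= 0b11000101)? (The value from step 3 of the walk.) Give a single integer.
Answer: 76

Derivation:
vaddr = 197: l1_idx=6, l2_idx=0
L1[6] = 1; L2[1][0] = 76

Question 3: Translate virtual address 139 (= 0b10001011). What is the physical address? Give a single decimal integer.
vaddr = 139 = 0b10001011
Split: l1_idx=4, l2_idx=1, offset=3
L1[4] = 2
L2[2][1] = 17
paddr = 17 * 8 + 3 = 139

Answer: 139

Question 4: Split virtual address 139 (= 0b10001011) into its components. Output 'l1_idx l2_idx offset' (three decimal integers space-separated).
vaddr = 139 = 0b10001011
  top 3 bits -> l1_idx = 4
  next 2 bits -> l2_idx = 1
  bottom 3 bits -> offset = 3

Answer: 4 1 3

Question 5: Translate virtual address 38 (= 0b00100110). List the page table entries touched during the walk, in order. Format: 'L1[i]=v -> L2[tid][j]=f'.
vaddr = 38 = 0b00100110
Split: l1_idx=1, l2_idx=0, offset=6

Answer: L1[1]=0 -> L2[0][0]=7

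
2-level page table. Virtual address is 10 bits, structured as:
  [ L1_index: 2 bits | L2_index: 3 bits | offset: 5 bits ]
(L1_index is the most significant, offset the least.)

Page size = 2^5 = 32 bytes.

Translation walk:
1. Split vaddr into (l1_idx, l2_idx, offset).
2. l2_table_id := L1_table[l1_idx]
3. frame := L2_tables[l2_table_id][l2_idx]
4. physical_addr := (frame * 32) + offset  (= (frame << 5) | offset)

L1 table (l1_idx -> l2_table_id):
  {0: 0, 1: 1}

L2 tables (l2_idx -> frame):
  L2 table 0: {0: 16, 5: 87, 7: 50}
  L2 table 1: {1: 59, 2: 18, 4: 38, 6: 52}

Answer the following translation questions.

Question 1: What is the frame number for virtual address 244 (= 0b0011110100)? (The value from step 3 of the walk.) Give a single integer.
vaddr = 244: l1_idx=0, l2_idx=7
L1[0] = 0; L2[0][7] = 50

Answer: 50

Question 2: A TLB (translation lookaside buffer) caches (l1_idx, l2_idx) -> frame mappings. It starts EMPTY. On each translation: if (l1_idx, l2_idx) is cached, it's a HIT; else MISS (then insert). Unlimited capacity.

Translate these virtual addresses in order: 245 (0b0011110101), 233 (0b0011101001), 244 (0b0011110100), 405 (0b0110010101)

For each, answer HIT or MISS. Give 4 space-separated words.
Answer: MISS HIT HIT MISS

Derivation:
vaddr=245: (0,7) not in TLB -> MISS, insert
vaddr=233: (0,7) in TLB -> HIT
vaddr=244: (0,7) in TLB -> HIT
vaddr=405: (1,4) not in TLB -> MISS, insert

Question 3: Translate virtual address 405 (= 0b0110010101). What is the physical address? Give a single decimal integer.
Answer: 1237

Derivation:
vaddr = 405 = 0b0110010101
Split: l1_idx=1, l2_idx=4, offset=21
L1[1] = 1
L2[1][4] = 38
paddr = 38 * 32 + 21 = 1237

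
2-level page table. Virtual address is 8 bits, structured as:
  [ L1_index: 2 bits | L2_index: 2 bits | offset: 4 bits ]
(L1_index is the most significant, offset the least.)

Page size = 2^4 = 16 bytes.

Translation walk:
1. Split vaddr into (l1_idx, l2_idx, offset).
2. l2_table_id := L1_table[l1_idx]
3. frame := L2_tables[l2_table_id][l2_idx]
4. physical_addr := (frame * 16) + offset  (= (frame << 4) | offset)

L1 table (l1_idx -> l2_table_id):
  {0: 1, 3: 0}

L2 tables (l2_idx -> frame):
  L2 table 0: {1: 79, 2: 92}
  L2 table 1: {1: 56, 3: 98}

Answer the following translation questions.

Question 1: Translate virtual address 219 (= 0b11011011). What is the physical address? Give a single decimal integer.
Answer: 1275

Derivation:
vaddr = 219 = 0b11011011
Split: l1_idx=3, l2_idx=1, offset=11
L1[3] = 0
L2[0][1] = 79
paddr = 79 * 16 + 11 = 1275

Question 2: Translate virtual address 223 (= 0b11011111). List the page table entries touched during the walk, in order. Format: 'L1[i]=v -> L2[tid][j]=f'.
vaddr = 223 = 0b11011111
Split: l1_idx=3, l2_idx=1, offset=15

Answer: L1[3]=0 -> L2[0][1]=79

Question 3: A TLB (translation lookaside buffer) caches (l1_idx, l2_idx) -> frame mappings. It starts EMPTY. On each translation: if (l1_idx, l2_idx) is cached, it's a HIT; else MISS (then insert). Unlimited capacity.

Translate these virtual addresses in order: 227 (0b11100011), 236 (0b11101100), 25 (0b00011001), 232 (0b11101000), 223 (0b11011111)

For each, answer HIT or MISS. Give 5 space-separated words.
vaddr=227: (3,2) not in TLB -> MISS, insert
vaddr=236: (3,2) in TLB -> HIT
vaddr=25: (0,1) not in TLB -> MISS, insert
vaddr=232: (3,2) in TLB -> HIT
vaddr=223: (3,1) not in TLB -> MISS, insert

Answer: MISS HIT MISS HIT MISS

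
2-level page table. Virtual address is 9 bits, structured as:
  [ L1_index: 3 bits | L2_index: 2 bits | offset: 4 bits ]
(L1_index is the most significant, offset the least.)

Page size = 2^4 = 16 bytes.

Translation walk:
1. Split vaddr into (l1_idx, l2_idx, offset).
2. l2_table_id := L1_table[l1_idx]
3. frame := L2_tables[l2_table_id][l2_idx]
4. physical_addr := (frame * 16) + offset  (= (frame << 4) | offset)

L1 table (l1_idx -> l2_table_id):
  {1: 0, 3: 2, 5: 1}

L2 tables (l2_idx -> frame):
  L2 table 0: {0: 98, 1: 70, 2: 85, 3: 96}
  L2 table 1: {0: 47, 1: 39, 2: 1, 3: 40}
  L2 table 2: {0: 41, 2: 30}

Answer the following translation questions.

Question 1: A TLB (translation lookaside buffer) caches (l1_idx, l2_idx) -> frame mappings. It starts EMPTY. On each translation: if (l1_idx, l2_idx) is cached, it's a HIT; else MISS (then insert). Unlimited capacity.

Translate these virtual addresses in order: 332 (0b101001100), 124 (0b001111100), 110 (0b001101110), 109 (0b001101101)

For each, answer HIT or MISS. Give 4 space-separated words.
Answer: MISS MISS MISS HIT

Derivation:
vaddr=332: (5,0) not in TLB -> MISS, insert
vaddr=124: (1,3) not in TLB -> MISS, insert
vaddr=110: (1,2) not in TLB -> MISS, insert
vaddr=109: (1,2) in TLB -> HIT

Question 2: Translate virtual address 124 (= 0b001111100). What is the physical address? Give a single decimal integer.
Answer: 1548

Derivation:
vaddr = 124 = 0b001111100
Split: l1_idx=1, l2_idx=3, offset=12
L1[1] = 0
L2[0][3] = 96
paddr = 96 * 16 + 12 = 1548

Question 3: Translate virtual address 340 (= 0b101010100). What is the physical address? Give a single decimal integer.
vaddr = 340 = 0b101010100
Split: l1_idx=5, l2_idx=1, offset=4
L1[5] = 1
L2[1][1] = 39
paddr = 39 * 16 + 4 = 628

Answer: 628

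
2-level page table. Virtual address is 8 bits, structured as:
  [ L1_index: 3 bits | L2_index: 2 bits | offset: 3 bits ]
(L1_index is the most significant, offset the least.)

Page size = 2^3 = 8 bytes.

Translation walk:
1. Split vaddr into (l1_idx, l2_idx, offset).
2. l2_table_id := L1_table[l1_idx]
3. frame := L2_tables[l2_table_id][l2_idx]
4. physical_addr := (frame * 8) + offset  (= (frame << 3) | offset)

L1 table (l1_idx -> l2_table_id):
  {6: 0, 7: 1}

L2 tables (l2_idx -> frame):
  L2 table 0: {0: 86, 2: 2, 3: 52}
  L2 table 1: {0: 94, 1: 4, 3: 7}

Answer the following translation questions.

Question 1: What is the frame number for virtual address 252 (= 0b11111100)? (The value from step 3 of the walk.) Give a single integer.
vaddr = 252: l1_idx=7, l2_idx=3
L1[7] = 1; L2[1][3] = 7

Answer: 7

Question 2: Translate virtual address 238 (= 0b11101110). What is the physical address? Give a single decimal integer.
Answer: 38

Derivation:
vaddr = 238 = 0b11101110
Split: l1_idx=7, l2_idx=1, offset=6
L1[7] = 1
L2[1][1] = 4
paddr = 4 * 8 + 6 = 38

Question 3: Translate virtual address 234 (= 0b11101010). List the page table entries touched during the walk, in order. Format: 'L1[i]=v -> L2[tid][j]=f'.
vaddr = 234 = 0b11101010
Split: l1_idx=7, l2_idx=1, offset=2

Answer: L1[7]=1 -> L2[1][1]=4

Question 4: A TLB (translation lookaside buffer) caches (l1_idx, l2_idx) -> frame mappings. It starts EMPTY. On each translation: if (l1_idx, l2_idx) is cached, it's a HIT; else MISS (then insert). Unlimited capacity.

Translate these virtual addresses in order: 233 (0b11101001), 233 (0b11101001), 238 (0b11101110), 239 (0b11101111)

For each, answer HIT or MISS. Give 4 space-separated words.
vaddr=233: (7,1) not in TLB -> MISS, insert
vaddr=233: (7,1) in TLB -> HIT
vaddr=238: (7,1) in TLB -> HIT
vaddr=239: (7,1) in TLB -> HIT

Answer: MISS HIT HIT HIT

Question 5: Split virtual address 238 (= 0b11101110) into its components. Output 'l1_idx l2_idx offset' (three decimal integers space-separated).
vaddr = 238 = 0b11101110
  top 3 bits -> l1_idx = 7
  next 2 bits -> l2_idx = 1
  bottom 3 bits -> offset = 6

Answer: 7 1 6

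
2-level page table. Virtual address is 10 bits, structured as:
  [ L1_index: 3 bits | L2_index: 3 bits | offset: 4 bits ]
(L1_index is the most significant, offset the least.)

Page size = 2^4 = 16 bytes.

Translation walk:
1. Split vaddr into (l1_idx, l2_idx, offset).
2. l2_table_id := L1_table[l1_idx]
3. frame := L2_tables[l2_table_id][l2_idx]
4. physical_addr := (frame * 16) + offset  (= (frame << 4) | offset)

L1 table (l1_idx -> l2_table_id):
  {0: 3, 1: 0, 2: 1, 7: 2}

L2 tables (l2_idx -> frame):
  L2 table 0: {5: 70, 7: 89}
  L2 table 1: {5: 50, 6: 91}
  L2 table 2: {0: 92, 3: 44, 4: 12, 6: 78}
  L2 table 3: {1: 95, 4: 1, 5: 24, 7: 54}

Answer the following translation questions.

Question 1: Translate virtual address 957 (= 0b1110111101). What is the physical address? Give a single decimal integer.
vaddr = 957 = 0b1110111101
Split: l1_idx=7, l2_idx=3, offset=13
L1[7] = 2
L2[2][3] = 44
paddr = 44 * 16 + 13 = 717

Answer: 717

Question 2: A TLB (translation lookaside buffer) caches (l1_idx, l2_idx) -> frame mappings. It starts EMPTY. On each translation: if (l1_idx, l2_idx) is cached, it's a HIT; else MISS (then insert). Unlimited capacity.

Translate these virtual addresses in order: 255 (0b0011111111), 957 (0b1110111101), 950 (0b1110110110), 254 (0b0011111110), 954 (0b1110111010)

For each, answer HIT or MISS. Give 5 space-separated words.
vaddr=255: (1,7) not in TLB -> MISS, insert
vaddr=957: (7,3) not in TLB -> MISS, insert
vaddr=950: (7,3) in TLB -> HIT
vaddr=254: (1,7) in TLB -> HIT
vaddr=954: (7,3) in TLB -> HIT

Answer: MISS MISS HIT HIT HIT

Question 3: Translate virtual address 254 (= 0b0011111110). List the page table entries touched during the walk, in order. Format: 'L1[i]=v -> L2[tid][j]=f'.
Answer: L1[1]=0 -> L2[0][7]=89

Derivation:
vaddr = 254 = 0b0011111110
Split: l1_idx=1, l2_idx=7, offset=14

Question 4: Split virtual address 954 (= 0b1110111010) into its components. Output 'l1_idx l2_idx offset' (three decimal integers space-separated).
vaddr = 954 = 0b1110111010
  top 3 bits -> l1_idx = 7
  next 3 bits -> l2_idx = 3
  bottom 4 bits -> offset = 10

Answer: 7 3 10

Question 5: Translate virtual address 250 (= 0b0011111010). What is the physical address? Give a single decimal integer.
Answer: 1434

Derivation:
vaddr = 250 = 0b0011111010
Split: l1_idx=1, l2_idx=7, offset=10
L1[1] = 0
L2[0][7] = 89
paddr = 89 * 16 + 10 = 1434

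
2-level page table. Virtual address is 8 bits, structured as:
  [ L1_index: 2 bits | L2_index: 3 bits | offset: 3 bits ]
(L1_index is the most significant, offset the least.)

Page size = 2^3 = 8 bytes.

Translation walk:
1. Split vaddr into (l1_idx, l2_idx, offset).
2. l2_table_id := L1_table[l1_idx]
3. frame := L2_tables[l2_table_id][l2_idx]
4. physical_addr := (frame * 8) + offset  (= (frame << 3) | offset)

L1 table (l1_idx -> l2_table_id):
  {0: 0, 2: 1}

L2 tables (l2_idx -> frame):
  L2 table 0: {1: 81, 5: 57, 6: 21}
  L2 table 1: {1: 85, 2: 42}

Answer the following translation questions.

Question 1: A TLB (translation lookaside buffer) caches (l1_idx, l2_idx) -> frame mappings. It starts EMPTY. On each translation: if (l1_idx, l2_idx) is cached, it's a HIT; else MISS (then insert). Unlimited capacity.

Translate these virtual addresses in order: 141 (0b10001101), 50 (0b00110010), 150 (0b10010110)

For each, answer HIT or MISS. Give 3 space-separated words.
vaddr=141: (2,1) not in TLB -> MISS, insert
vaddr=50: (0,6) not in TLB -> MISS, insert
vaddr=150: (2,2) not in TLB -> MISS, insert

Answer: MISS MISS MISS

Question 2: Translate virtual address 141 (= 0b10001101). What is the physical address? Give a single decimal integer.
Answer: 685

Derivation:
vaddr = 141 = 0b10001101
Split: l1_idx=2, l2_idx=1, offset=5
L1[2] = 1
L2[1][1] = 85
paddr = 85 * 8 + 5 = 685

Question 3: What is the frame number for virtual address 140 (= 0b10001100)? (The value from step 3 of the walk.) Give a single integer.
Answer: 85

Derivation:
vaddr = 140: l1_idx=2, l2_idx=1
L1[2] = 1; L2[1][1] = 85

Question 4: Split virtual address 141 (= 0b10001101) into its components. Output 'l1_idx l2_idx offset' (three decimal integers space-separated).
Answer: 2 1 5

Derivation:
vaddr = 141 = 0b10001101
  top 2 bits -> l1_idx = 2
  next 3 bits -> l2_idx = 1
  bottom 3 bits -> offset = 5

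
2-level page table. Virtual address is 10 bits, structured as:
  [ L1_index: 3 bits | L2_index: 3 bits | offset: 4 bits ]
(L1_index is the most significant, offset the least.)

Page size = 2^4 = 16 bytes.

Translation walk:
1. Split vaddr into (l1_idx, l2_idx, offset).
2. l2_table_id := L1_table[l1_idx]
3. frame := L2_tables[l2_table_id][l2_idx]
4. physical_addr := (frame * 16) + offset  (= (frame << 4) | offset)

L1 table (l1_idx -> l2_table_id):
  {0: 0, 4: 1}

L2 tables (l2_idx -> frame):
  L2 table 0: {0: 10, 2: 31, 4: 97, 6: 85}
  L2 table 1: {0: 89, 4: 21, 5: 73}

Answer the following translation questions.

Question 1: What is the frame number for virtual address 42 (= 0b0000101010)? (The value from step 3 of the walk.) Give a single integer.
vaddr = 42: l1_idx=0, l2_idx=2
L1[0] = 0; L2[0][2] = 31

Answer: 31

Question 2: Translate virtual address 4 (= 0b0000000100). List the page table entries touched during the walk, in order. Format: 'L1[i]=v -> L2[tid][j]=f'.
vaddr = 4 = 0b0000000100
Split: l1_idx=0, l2_idx=0, offset=4

Answer: L1[0]=0 -> L2[0][0]=10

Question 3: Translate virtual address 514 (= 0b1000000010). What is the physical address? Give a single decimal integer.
Answer: 1426

Derivation:
vaddr = 514 = 0b1000000010
Split: l1_idx=4, l2_idx=0, offset=2
L1[4] = 1
L2[1][0] = 89
paddr = 89 * 16 + 2 = 1426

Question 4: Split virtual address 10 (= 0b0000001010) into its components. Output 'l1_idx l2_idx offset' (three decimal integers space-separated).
vaddr = 10 = 0b0000001010
  top 3 bits -> l1_idx = 0
  next 3 bits -> l2_idx = 0
  bottom 4 bits -> offset = 10

Answer: 0 0 10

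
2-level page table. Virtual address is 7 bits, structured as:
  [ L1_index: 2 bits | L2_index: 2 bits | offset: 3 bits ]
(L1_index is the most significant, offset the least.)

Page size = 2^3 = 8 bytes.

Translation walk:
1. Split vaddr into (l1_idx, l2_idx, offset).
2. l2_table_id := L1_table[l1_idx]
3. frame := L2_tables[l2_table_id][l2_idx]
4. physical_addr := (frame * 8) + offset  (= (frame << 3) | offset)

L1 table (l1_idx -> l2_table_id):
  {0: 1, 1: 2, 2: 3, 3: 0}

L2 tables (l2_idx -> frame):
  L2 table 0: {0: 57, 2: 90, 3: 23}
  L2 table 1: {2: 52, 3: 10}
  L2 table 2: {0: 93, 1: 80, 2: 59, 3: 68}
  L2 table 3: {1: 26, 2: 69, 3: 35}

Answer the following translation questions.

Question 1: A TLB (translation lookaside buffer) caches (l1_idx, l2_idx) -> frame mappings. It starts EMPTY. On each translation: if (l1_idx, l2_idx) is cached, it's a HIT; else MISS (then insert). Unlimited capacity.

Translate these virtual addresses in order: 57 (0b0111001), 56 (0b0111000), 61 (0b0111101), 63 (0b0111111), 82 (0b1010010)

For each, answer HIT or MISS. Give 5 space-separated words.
vaddr=57: (1,3) not in TLB -> MISS, insert
vaddr=56: (1,3) in TLB -> HIT
vaddr=61: (1,3) in TLB -> HIT
vaddr=63: (1,3) in TLB -> HIT
vaddr=82: (2,2) not in TLB -> MISS, insert

Answer: MISS HIT HIT HIT MISS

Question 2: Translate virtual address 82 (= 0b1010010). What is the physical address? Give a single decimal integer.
Answer: 554

Derivation:
vaddr = 82 = 0b1010010
Split: l1_idx=2, l2_idx=2, offset=2
L1[2] = 3
L2[3][2] = 69
paddr = 69 * 8 + 2 = 554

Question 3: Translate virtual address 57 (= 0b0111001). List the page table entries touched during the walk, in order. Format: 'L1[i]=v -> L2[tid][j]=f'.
Answer: L1[1]=2 -> L2[2][3]=68

Derivation:
vaddr = 57 = 0b0111001
Split: l1_idx=1, l2_idx=3, offset=1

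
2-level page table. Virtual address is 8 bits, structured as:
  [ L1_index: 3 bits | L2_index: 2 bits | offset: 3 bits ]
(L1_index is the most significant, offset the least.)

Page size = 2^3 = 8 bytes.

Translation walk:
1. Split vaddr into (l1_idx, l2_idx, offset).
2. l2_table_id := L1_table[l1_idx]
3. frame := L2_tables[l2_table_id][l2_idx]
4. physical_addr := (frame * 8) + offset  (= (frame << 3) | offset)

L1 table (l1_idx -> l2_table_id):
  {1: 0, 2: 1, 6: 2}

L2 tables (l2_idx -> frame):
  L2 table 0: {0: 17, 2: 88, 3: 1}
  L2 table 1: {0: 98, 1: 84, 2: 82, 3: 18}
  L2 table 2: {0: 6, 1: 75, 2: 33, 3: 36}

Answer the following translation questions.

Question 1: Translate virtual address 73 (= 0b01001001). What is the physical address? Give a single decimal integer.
Answer: 673

Derivation:
vaddr = 73 = 0b01001001
Split: l1_idx=2, l2_idx=1, offset=1
L1[2] = 1
L2[1][1] = 84
paddr = 84 * 8 + 1 = 673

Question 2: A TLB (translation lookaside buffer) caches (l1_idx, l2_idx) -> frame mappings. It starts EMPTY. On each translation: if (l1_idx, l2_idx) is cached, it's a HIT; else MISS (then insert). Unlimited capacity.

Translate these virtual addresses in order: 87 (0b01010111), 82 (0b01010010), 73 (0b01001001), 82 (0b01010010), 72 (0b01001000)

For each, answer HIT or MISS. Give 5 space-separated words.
Answer: MISS HIT MISS HIT HIT

Derivation:
vaddr=87: (2,2) not in TLB -> MISS, insert
vaddr=82: (2,2) in TLB -> HIT
vaddr=73: (2,1) not in TLB -> MISS, insert
vaddr=82: (2,2) in TLB -> HIT
vaddr=72: (2,1) in TLB -> HIT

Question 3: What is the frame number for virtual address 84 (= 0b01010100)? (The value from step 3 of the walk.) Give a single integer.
vaddr = 84: l1_idx=2, l2_idx=2
L1[2] = 1; L2[1][2] = 82

Answer: 82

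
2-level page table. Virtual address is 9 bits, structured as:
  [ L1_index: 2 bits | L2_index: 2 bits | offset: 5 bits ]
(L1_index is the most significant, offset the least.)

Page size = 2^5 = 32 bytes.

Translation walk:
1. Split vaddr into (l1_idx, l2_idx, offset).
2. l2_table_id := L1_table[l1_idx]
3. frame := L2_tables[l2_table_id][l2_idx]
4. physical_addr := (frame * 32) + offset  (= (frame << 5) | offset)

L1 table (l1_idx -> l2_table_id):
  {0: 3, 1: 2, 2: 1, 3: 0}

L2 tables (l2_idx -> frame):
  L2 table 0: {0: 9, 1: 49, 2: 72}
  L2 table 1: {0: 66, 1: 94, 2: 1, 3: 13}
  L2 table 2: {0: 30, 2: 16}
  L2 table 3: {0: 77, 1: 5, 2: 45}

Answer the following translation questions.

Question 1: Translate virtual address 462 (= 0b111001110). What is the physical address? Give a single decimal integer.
Answer: 2318

Derivation:
vaddr = 462 = 0b111001110
Split: l1_idx=3, l2_idx=2, offset=14
L1[3] = 0
L2[0][2] = 72
paddr = 72 * 32 + 14 = 2318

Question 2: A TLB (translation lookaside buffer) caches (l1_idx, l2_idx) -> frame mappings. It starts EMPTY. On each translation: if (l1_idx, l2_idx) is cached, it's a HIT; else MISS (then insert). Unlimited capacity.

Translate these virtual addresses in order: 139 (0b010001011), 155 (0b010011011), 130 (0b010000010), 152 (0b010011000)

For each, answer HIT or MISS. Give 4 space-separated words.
Answer: MISS HIT HIT HIT

Derivation:
vaddr=139: (1,0) not in TLB -> MISS, insert
vaddr=155: (1,0) in TLB -> HIT
vaddr=130: (1,0) in TLB -> HIT
vaddr=152: (1,0) in TLB -> HIT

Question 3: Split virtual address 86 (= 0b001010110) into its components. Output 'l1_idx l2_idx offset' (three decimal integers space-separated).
Answer: 0 2 22

Derivation:
vaddr = 86 = 0b001010110
  top 2 bits -> l1_idx = 0
  next 2 bits -> l2_idx = 2
  bottom 5 bits -> offset = 22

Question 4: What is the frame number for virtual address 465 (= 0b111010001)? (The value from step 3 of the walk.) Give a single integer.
Answer: 72

Derivation:
vaddr = 465: l1_idx=3, l2_idx=2
L1[3] = 0; L2[0][2] = 72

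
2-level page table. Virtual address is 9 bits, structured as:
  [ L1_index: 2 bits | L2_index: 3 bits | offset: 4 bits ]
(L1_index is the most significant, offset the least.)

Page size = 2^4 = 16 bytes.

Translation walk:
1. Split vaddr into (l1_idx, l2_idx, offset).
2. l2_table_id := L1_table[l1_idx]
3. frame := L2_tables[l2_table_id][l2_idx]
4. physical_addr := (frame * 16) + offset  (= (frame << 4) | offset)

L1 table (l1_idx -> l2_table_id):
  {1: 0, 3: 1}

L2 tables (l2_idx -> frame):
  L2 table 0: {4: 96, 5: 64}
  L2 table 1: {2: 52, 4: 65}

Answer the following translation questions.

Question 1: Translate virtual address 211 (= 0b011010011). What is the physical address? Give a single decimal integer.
vaddr = 211 = 0b011010011
Split: l1_idx=1, l2_idx=5, offset=3
L1[1] = 0
L2[0][5] = 64
paddr = 64 * 16 + 3 = 1027

Answer: 1027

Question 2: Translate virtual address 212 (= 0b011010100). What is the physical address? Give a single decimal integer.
vaddr = 212 = 0b011010100
Split: l1_idx=1, l2_idx=5, offset=4
L1[1] = 0
L2[0][5] = 64
paddr = 64 * 16 + 4 = 1028

Answer: 1028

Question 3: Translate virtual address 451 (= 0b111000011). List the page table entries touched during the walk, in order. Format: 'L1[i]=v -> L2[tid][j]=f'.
Answer: L1[3]=1 -> L2[1][4]=65

Derivation:
vaddr = 451 = 0b111000011
Split: l1_idx=3, l2_idx=4, offset=3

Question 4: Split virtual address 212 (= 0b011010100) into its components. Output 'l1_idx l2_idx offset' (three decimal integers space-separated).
vaddr = 212 = 0b011010100
  top 2 bits -> l1_idx = 1
  next 3 bits -> l2_idx = 5
  bottom 4 bits -> offset = 4

Answer: 1 5 4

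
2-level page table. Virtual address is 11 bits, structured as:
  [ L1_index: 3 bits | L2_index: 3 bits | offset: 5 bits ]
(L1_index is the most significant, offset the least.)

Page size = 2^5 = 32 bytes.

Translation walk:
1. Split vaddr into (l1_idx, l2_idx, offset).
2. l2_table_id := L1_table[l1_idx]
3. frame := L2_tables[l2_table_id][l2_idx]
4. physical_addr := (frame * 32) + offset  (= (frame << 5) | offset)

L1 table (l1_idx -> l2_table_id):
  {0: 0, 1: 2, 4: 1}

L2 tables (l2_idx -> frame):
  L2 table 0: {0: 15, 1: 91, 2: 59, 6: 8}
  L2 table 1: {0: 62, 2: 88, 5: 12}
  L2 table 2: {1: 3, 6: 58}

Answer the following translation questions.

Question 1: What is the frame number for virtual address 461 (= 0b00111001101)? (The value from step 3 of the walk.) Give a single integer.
Answer: 58

Derivation:
vaddr = 461: l1_idx=1, l2_idx=6
L1[1] = 2; L2[2][6] = 58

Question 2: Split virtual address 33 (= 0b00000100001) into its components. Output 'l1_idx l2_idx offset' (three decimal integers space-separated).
vaddr = 33 = 0b00000100001
  top 3 bits -> l1_idx = 0
  next 3 bits -> l2_idx = 1
  bottom 5 bits -> offset = 1

Answer: 0 1 1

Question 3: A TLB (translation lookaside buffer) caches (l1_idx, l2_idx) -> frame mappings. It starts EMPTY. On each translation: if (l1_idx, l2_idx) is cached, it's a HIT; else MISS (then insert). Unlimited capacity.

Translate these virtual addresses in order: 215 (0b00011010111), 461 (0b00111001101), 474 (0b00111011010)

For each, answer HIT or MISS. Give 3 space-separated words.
vaddr=215: (0,6) not in TLB -> MISS, insert
vaddr=461: (1,6) not in TLB -> MISS, insert
vaddr=474: (1,6) in TLB -> HIT

Answer: MISS MISS HIT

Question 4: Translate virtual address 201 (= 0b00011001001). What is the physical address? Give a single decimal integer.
vaddr = 201 = 0b00011001001
Split: l1_idx=0, l2_idx=6, offset=9
L1[0] = 0
L2[0][6] = 8
paddr = 8 * 32 + 9 = 265

Answer: 265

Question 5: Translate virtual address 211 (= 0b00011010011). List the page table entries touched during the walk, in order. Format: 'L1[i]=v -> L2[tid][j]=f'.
vaddr = 211 = 0b00011010011
Split: l1_idx=0, l2_idx=6, offset=19

Answer: L1[0]=0 -> L2[0][6]=8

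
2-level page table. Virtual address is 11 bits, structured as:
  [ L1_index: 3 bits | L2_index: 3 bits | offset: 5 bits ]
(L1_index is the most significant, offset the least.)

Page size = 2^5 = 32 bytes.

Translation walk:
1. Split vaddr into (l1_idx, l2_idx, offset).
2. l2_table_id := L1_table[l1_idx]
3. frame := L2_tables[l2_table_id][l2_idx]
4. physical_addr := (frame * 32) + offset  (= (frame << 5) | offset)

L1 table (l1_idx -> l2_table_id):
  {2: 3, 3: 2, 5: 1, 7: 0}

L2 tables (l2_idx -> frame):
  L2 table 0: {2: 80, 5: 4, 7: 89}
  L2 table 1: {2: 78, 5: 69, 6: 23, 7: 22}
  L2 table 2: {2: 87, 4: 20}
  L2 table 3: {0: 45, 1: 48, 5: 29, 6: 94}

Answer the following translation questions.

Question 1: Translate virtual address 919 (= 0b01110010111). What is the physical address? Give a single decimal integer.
vaddr = 919 = 0b01110010111
Split: l1_idx=3, l2_idx=4, offset=23
L1[3] = 2
L2[2][4] = 20
paddr = 20 * 32 + 23 = 663

Answer: 663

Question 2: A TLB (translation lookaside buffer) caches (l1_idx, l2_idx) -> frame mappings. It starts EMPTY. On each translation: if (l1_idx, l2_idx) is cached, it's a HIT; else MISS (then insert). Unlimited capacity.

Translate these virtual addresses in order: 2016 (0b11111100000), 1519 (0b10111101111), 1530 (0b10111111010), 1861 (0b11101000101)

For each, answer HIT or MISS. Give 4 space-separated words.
Answer: MISS MISS HIT MISS

Derivation:
vaddr=2016: (7,7) not in TLB -> MISS, insert
vaddr=1519: (5,7) not in TLB -> MISS, insert
vaddr=1530: (5,7) in TLB -> HIT
vaddr=1861: (7,2) not in TLB -> MISS, insert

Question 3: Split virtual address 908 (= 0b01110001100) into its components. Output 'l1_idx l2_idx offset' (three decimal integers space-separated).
Answer: 3 4 12

Derivation:
vaddr = 908 = 0b01110001100
  top 3 bits -> l1_idx = 3
  next 3 bits -> l2_idx = 4
  bottom 5 bits -> offset = 12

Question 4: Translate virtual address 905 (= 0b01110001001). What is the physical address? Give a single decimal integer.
vaddr = 905 = 0b01110001001
Split: l1_idx=3, l2_idx=4, offset=9
L1[3] = 2
L2[2][4] = 20
paddr = 20 * 32 + 9 = 649

Answer: 649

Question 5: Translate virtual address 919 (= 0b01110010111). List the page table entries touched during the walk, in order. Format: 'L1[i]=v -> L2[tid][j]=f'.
vaddr = 919 = 0b01110010111
Split: l1_idx=3, l2_idx=4, offset=23

Answer: L1[3]=2 -> L2[2][4]=20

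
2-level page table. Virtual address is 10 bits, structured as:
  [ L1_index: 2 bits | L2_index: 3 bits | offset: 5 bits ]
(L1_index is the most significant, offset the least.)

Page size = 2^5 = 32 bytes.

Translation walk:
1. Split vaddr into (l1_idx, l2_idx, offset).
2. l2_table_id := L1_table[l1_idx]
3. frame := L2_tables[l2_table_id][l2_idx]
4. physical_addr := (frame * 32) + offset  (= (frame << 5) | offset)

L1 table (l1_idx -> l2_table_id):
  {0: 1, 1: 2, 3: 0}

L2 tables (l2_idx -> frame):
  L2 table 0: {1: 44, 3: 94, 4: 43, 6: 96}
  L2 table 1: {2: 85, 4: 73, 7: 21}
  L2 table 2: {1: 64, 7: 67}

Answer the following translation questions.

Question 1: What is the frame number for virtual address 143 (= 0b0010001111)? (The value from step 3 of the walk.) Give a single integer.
Answer: 73

Derivation:
vaddr = 143: l1_idx=0, l2_idx=4
L1[0] = 1; L2[1][4] = 73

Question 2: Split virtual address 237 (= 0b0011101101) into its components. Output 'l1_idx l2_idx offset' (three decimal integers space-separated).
vaddr = 237 = 0b0011101101
  top 2 bits -> l1_idx = 0
  next 3 bits -> l2_idx = 7
  bottom 5 bits -> offset = 13

Answer: 0 7 13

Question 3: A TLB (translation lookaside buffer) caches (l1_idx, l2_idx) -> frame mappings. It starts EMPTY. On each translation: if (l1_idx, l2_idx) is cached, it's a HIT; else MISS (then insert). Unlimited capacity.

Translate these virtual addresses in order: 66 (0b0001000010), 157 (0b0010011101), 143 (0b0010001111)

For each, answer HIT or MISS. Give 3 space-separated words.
Answer: MISS MISS HIT

Derivation:
vaddr=66: (0,2) not in TLB -> MISS, insert
vaddr=157: (0,4) not in TLB -> MISS, insert
vaddr=143: (0,4) in TLB -> HIT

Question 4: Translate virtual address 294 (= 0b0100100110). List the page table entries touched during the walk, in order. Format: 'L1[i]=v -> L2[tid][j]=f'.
Answer: L1[1]=2 -> L2[2][1]=64

Derivation:
vaddr = 294 = 0b0100100110
Split: l1_idx=1, l2_idx=1, offset=6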